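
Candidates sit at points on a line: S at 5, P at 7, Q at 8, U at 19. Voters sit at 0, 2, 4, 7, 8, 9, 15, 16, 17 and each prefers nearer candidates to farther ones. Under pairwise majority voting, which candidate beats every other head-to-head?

With single-peaked preferences on a line, the Condorcet winner is the candidate closest to the median voter.
The median voter (position 8) is closest to Q at 8.
Check: Q vs S — voters closer to Q: 6 of 9.

Q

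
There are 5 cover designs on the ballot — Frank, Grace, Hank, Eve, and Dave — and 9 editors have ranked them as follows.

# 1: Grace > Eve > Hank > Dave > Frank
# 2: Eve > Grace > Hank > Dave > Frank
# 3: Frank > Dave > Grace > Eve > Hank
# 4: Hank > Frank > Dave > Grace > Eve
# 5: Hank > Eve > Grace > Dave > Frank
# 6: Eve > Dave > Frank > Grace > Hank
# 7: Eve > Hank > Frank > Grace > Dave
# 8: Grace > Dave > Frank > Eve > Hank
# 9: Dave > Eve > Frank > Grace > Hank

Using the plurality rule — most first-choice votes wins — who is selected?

First-place vote totals:
  Frank: 1
  Grace: 2
  Hank: 2
  Eve: 3
  Dave: 1
Eve has the most first-place votes.

Eve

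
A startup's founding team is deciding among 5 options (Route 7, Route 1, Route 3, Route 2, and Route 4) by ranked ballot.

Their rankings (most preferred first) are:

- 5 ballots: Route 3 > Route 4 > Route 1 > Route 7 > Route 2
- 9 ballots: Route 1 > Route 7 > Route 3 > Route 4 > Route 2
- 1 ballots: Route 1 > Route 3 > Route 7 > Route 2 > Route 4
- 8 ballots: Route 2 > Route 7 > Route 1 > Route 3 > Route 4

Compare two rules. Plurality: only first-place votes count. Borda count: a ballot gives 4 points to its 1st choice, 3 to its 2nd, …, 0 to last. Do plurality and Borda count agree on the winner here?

Yes

Plurality first-place counts: Route 7 0, Route 1 10, Route 3 5, Route 2 8, Route 4 0 → Route 1.
Borda totals: Route 7 58, Route 1 66, Route 3 49, Route 2 33, Route 4 24 → Route 1.
The two rules agree on Route 1.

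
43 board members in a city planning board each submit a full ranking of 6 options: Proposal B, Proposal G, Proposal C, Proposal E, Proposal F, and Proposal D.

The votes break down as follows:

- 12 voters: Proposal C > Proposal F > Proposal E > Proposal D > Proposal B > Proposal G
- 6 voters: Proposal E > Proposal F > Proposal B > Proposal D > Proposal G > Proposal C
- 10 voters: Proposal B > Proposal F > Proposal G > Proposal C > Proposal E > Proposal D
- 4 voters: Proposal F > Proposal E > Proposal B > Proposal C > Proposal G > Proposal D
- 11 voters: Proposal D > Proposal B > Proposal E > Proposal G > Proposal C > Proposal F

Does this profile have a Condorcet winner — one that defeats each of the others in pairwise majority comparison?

No

Head-to-head results (43 voters total):
Proposal B vs Proposal G: Proposal B wins 43–0.
Proposal B vs Proposal C: Proposal B wins 31–12.
Proposal B vs Proposal E: Proposal E wins 22–21.
Proposal B vs Proposal F: Proposal F wins 22–21.
Proposal B vs Proposal D: Proposal D wins 23–20.
Proposal G vs Proposal C: Proposal G wins 27–16.
Proposal G vs Proposal E: Proposal E wins 33–10.
Proposal G vs Proposal F: Proposal F wins 32–11.
Proposal G vs Proposal D: Proposal D wins 29–14.
Proposal C vs Proposal E: Proposal C wins 22–21.
Proposal C vs Proposal F: Proposal C wins 23–20.
Proposal C vs Proposal D: Proposal C wins 26–17.
Proposal E vs Proposal F: Proposal F wins 26–17.
Proposal E vs Proposal D: Proposal E wins 32–11.
Proposal F vs Proposal D: Proposal F wins 32–11.
No candidate beats all others: Proposal B beats Proposal C beats Proposal E beats Proposal B, a majority cycle.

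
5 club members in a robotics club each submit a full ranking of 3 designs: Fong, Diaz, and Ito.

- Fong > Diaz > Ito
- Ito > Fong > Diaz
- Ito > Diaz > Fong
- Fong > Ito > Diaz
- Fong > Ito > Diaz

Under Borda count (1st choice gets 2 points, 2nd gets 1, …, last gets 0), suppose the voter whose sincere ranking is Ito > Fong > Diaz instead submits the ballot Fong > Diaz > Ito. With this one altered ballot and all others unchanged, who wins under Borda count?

Fong

Borda totals with the altered ballot: Fong 8, Diaz 3, Ito 4.
The winner is unchanged: still Fong.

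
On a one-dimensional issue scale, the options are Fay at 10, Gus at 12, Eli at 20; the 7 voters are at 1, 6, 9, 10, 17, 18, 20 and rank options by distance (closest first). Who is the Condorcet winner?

Fay

With single-peaked preferences on a line, the Condorcet winner is the candidate closest to the median voter.
The median voter (position 10) is closest to Fay at 10.
Check: Fay vs Gus — voters closer to Fay: 4 of 7.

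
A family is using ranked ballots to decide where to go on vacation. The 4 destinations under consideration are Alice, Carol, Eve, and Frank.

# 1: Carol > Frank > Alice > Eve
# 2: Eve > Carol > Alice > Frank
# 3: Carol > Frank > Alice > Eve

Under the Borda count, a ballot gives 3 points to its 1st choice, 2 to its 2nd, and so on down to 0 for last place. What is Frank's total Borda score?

Borda scores:
  Alice: 1 + 1 + 1 = 3
  Carol: 3 + 2 + 3 = 8
  Eve: 0 + 3 + 0 = 3
  Frank: 2 + 0 + 2 = 4

4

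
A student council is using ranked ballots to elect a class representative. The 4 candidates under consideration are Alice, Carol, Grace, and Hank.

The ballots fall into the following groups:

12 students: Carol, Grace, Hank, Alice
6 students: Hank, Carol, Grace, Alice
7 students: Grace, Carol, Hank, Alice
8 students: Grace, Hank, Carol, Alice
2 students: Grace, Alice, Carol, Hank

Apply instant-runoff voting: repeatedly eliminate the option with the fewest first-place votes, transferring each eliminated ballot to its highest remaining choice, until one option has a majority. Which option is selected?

Carol

Round 1: Grace 17, Carol 12, Hank 6, Alice 0. Alice has the fewest and is eliminated.
Round 2: Grace 17, Carol 12, Hank 6. Hank has the fewest and is eliminated.
Round 3: Carol 18, Grace 17. Carol has a majority.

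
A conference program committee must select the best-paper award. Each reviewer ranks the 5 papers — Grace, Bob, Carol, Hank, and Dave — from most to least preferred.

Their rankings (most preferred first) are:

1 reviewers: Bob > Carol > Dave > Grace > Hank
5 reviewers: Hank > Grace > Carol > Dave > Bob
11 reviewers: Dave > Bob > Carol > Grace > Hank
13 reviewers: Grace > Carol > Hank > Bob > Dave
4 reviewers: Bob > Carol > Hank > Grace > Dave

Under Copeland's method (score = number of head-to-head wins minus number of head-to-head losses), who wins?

Pairwise results:
  Grace vs Bob: Grace wins 18–16.
  Grace vs Carol: Grace wins 18–16.
  Grace vs Hank: Grace wins 25–9.
  Grace vs Dave: Grace wins 22–12.
  Bob vs Carol: Carol wins 18–16.
  Bob vs Hank: Hank wins 18–16.
  Bob vs Dave: Bob wins 18–16.
  Carol vs Hank: Carol wins 29–5.
  Carol vs Dave: Carol wins 23–11.
  Hank vs Dave: Hank wins 22–12.
Copeland scores (wins − losses):
  Grace: 4 − 0 = 4
  Bob: 1 − 3 = -2
  Carol: 3 − 1 = 2
  Hank: 2 − 2 = 0
  Dave: 0 − 4 = -4
Grace has the best Copeland score.

Grace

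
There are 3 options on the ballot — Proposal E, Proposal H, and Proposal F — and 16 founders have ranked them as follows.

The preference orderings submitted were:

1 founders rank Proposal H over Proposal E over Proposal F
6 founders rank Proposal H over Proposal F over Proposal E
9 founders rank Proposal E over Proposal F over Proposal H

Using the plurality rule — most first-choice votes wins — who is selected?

Proposal E

First-place vote totals:
  Proposal E: 9
  Proposal H: 7
  Proposal F: 0
Proposal E has the most first-place votes.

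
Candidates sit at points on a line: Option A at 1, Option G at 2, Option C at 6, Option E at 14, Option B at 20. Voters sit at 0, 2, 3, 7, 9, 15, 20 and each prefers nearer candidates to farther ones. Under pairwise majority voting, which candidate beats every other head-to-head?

With single-peaked preferences on a line, the Condorcet winner is the candidate closest to the median voter.
The median voter (position 7) is closest to Option C at 6.
Check: Option C vs Option A — voters closer to Option C: 4 of 7.

Option C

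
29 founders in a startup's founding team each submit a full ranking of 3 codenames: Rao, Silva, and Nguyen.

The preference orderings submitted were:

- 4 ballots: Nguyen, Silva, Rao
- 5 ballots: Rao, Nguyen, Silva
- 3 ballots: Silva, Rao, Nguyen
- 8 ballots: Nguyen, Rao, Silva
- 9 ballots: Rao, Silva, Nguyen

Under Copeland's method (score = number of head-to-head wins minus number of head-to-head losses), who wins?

Rao

Pairwise results:
  Rao vs Silva: Rao wins 22–7.
  Rao vs Nguyen: Rao wins 17–12.
  Silva vs Nguyen: Nguyen wins 17–12.
Copeland scores (wins − losses):
  Rao: 2 − 0 = 2
  Silva: 0 − 2 = -2
  Nguyen: 1 − 1 = 0
Rao has the best Copeland score.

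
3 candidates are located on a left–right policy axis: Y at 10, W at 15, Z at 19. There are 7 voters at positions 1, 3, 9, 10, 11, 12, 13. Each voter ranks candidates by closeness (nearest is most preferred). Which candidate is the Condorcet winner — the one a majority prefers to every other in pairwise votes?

Y

With single-peaked preferences on a line, the Condorcet winner is the candidate closest to the median voter.
The median voter (position 10) is closest to Y at 10.
Check: Y vs Z — voters closer to Y: 7 of 7.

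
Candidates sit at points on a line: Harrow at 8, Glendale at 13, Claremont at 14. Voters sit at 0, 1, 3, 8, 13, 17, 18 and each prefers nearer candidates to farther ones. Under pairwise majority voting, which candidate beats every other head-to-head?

Harrow

With single-peaked preferences on a line, the Condorcet winner is the candidate closest to the median voter.
The median voter (position 8) is closest to Harrow at 8.
Check: Harrow vs Claremont — voters closer to Harrow: 4 of 7.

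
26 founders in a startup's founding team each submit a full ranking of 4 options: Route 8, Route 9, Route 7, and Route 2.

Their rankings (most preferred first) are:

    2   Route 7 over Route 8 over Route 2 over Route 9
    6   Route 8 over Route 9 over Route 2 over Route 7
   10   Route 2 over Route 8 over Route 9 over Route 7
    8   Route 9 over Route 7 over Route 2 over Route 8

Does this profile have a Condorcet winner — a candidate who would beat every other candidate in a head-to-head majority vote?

No

Head-to-head results (26 voters total):
Route 8 vs Route 9: Route 8 wins 18–8.
Route 8 vs Route 7: Route 8 wins 16–10.
Route 8 vs Route 2: Route 2 wins 18–8.
Route 9 vs Route 7: Route 9 wins 24–2.
Route 9 vs Route 2: Route 9 wins 14–12.
Route 7 vs Route 2: Route 2 wins 16–10.
No candidate beats all others: Route 8 beats Route 9 beats Route 2 beats Route 8, a majority cycle.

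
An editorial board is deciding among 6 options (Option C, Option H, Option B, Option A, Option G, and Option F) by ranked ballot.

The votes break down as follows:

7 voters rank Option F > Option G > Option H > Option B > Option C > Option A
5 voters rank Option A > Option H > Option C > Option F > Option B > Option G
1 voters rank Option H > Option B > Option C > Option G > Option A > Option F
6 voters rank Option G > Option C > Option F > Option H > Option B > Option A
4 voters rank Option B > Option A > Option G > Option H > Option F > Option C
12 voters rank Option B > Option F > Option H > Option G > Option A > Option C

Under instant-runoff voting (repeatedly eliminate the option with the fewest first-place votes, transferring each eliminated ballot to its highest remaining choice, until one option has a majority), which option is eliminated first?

Option C

Round 1: Option B 16, Option F 7, Option G 6, Option A 5, Option H 1, Option C 0. Option C has the fewest and is eliminated.
Round 2: Option B 16, Option F 7, Option G 6, Option A 5, Option H 1. Option H has the fewest and is eliminated.
Round 3: Option B 17, Option F 7, Option G 6, Option A 5. Option A has the fewest and is eliminated.
Round 4: Option B 17, Option F 12, Option G 6. Option G has the fewest and is eliminated.
Round 5: Option F 18, Option B 17. Option F has a majority.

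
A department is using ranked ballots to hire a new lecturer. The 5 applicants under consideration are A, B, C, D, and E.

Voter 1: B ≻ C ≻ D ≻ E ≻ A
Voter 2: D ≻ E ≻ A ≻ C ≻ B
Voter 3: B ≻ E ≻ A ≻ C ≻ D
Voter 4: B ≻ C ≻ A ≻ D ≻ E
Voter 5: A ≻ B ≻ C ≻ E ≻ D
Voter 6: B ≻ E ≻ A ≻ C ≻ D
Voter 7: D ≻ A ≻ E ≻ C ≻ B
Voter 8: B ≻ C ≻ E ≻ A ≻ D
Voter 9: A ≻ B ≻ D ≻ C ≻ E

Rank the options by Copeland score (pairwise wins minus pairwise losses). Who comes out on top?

Pairwise results:
  A vs B: B wins 5–4.
  A vs C: A wins 6–3.
  A vs D: A wins 6–3.
  A vs E: E wins 5–4.
  B vs C: B wins 7–2.
  B vs D: B wins 7–2.
  B vs E: B wins 7–2.
  C vs D: C wins 6–3.
  C vs E: C wins 5–4.
  D vs E: D wins 5–4.
Copeland scores (wins − losses):
  A: 2 − 2 = 0
  B: 4 − 0 = 4
  C: 2 − 2 = 0
  D: 1 − 3 = -2
  E: 1 − 3 = -2
B has the best Copeland score.

B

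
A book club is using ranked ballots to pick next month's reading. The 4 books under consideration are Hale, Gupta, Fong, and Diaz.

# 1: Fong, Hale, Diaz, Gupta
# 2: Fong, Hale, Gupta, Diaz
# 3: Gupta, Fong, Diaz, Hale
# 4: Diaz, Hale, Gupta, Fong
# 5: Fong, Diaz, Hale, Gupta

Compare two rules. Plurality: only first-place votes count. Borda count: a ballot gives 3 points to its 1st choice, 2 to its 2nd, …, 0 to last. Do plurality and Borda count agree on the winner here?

Plurality first-place counts: Hale 0, Gupta 1, Fong 3, Diaz 1 → Fong.
Borda totals: Hale 7, Gupta 5, Fong 11, Diaz 7 → Fong.
The two rules agree on Fong.

Yes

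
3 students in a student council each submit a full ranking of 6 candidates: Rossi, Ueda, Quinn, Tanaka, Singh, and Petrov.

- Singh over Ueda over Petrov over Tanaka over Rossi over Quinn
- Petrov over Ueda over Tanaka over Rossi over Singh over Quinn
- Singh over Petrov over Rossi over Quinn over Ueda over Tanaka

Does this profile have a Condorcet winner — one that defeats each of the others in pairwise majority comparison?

Yes

Head-to-head results (3 voters total):
Rossi vs Ueda: Ueda wins 2–1.
Rossi vs Quinn: Rossi wins 3–0.
Rossi vs Tanaka: Tanaka wins 2–1.
Rossi vs Singh: Singh wins 2–1.
Rossi vs Petrov: Petrov wins 3–0.
Ueda vs Quinn: Ueda wins 2–1.
Ueda vs Tanaka: Ueda wins 3–0.
Ueda vs Singh: Singh wins 2–1.
Ueda vs Petrov: Petrov wins 2–1.
Quinn vs Tanaka: Tanaka wins 2–1.
Quinn vs Singh: Singh wins 3–0.
Quinn vs Petrov: Petrov wins 3–0.
Tanaka vs Singh: Singh wins 2–1.
Tanaka vs Petrov: Petrov wins 3–0.
Singh vs Petrov: Singh wins 2–1.
Singh beats each rival — Rossi (2–1), Ueda (2–1), Quinn (3–0), Tanaka (2–1), Petrov (2–1) — so Singh is the Condorcet winner.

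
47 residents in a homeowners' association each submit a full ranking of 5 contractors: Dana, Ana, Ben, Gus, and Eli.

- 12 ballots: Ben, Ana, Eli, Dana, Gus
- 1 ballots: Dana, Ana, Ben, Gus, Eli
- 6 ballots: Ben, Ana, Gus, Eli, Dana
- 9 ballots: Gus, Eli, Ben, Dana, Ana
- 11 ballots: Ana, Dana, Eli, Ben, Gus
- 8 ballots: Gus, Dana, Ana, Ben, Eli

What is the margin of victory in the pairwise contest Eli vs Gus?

Ballots ranking Eli above Gus: 12+11 = 23.
Ballots ranking Gus above Eli: 1+6+9+8 = 24.
Gus wins 24–23, a margin of 1.

1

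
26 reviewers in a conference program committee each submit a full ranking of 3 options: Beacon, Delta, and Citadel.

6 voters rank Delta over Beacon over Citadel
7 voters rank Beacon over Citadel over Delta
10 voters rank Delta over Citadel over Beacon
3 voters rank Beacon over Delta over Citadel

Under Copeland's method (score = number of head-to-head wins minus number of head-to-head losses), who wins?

Delta

Pairwise results:
  Beacon vs Delta: Delta wins 16–10.
  Beacon vs Citadel: Beacon wins 16–10.
  Delta vs Citadel: Delta wins 19–7.
Copeland scores (wins − losses):
  Beacon: 1 − 1 = 0
  Delta: 2 − 0 = 2
  Citadel: 0 − 2 = -2
Delta has the best Copeland score.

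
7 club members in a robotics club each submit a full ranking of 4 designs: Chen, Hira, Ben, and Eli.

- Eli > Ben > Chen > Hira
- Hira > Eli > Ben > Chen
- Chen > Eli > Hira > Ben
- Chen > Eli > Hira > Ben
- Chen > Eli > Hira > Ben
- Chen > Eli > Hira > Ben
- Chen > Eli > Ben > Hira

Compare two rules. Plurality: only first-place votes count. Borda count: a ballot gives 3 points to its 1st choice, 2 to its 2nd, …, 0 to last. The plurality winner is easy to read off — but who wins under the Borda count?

Plurality first-place counts: Chen 5, Hira 1, Ben 0, Eli 1 → Chen.
Borda totals: Chen 16, Hira 7, Ben 4, Eli 15 → Chen.

Chen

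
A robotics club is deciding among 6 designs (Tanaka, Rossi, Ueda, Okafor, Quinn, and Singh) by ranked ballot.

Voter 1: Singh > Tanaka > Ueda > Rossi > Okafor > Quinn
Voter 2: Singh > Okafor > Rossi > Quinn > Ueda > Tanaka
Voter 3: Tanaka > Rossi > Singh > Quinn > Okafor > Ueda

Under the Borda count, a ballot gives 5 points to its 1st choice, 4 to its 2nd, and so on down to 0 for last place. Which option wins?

Singh

Borda scores:
  Tanaka: 4 + 0 + 5 = 9
  Rossi: 2 + 3 + 4 = 9
  Ueda: 3 + 1 + 0 = 4
  Okafor: 1 + 4 + 1 = 6
  Quinn: 0 + 2 + 2 = 4
  Singh: 5 + 5 + 3 = 13
Singh has the highest total.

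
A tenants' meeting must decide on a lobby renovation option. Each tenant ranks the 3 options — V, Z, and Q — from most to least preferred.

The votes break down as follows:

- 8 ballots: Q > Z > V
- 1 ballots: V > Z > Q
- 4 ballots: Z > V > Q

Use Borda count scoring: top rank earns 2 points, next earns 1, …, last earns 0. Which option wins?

Z

Borda scores:
  V: 8·0 + 2 + 4·1 = 6
  Z: 8·1 + 1 + 4·2 = 17
  Q: 8·2 + 0 + 4·0 = 16
Z has the highest total.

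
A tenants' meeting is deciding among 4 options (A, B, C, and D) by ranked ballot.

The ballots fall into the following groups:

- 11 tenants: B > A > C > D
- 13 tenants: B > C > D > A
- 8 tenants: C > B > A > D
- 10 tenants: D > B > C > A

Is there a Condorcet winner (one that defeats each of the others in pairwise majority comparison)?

Head-to-head results (42 voters total):
A vs B: B wins 42–0.
A vs C: C wins 31–11.
A vs D: D wins 23–19.
B vs C: B wins 34–8.
B vs D: B wins 32–10.
C vs D: C wins 32–10.
B beats each rival — A (42–0), C (34–8), D (32–10) — so B is the Condorcet winner.

Yes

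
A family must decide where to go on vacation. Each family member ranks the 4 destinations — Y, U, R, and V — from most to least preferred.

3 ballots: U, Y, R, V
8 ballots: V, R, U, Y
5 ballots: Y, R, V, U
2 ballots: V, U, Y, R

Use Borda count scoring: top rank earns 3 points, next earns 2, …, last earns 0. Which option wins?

V

Borda scores:
  Y: 3·2 + 8·0 + 5·3 + 2·1 = 23
  U: 3·3 + 8·1 + 5·0 + 2·2 = 21
  R: 3·1 + 8·2 + 5·2 + 2·0 = 29
  V: 3·0 + 8·3 + 5·1 + 2·3 = 35
V has the highest total.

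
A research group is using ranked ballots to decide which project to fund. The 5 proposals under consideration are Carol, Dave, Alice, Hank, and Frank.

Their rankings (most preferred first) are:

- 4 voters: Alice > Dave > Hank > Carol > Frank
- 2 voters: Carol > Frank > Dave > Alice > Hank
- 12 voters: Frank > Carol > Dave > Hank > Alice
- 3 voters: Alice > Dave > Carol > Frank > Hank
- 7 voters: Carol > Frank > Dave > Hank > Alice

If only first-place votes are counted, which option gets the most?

First-place vote totals:
  Carol: 9
  Dave: 0
  Alice: 7
  Hank: 0
  Frank: 12
Frank has the most first-place votes.

Frank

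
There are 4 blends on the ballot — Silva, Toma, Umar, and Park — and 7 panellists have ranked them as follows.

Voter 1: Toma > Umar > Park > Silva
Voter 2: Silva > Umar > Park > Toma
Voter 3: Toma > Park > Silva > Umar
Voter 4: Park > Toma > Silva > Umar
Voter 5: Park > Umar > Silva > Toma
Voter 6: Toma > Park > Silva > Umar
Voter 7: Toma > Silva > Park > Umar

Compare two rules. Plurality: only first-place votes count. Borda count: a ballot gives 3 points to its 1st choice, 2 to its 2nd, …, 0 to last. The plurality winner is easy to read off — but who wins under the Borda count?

Plurality first-place counts: Silva 1, Toma 4, Umar 0, Park 2 → Toma.
Borda totals: Silva 9, Toma 14, Umar 6, Park 13 → Toma.

Toma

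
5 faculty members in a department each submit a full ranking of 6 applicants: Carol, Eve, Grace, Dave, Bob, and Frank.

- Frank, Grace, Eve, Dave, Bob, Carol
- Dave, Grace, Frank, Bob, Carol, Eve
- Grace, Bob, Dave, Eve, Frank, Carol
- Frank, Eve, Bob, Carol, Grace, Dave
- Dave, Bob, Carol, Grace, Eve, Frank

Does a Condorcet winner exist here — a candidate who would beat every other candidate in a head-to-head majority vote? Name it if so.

Head-to-head results (5 voters total):
Carol vs Eve: Eve wins 3–2.
Carol vs Grace: Grace wins 3–2.
Carol vs Dave: Dave wins 4–1.
Carol vs Bob: Bob wins 5–0.
Carol vs Frank: Frank wins 4–1.
Eve vs Grace: Grace wins 4–1.
Eve vs Dave: Dave wins 3–2.
Eve vs Bob: Bob wins 3–2.
Eve vs Frank: Frank wins 3–2.
Grace vs Dave: Grace wins 3–2.
Grace vs Bob: Grace wins 3–2.
Grace vs Frank: Grace wins 3–2.
Dave vs Bob: Dave wins 3–2.
Dave vs Frank: Dave wins 3–2.
Bob vs Frank: Frank wins 3–2.
Grace beats each rival — Carol (3–2), Eve (4–1), Dave (3–2), Bob (3–2), Frank (3–2) — so Grace is the Condorcet winner.

Grace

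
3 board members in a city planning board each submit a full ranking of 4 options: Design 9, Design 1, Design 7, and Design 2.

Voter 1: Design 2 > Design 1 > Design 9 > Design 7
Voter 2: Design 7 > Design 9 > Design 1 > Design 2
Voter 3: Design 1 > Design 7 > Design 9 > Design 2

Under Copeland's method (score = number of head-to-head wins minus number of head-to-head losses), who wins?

Pairwise results:
  Design 9 vs Design 1: Design 1 wins 2–1.
  Design 9 vs Design 7: Design 7 wins 2–1.
  Design 9 vs Design 2: Design 9 wins 2–1.
  Design 1 vs Design 7: Design 1 wins 2–1.
  Design 1 vs Design 2: Design 1 wins 2–1.
  Design 7 vs Design 2: Design 7 wins 2–1.
Copeland scores (wins − losses):
  Design 9: 1 − 2 = -1
  Design 1: 3 − 0 = 3
  Design 7: 2 − 1 = 1
  Design 2: 0 − 3 = -3
Design 1 has the best Copeland score.

Design 1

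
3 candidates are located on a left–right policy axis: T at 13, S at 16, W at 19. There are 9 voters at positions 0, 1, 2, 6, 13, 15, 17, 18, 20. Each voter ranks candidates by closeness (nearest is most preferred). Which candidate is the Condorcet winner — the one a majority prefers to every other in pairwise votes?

With single-peaked preferences on a line, the Condorcet winner is the candidate closest to the median voter.
The median voter (position 13) is closest to T at 13.
Check: T vs W — voters closer to T: 6 of 9.

T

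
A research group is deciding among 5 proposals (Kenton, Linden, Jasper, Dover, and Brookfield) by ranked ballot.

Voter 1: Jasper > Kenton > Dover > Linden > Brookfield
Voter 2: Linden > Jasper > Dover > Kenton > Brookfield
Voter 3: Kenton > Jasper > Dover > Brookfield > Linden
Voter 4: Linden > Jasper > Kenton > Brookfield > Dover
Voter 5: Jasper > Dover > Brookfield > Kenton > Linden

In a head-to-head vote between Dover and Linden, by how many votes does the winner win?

1

Ballots ranking Dover above Linden: 3.
Ballots ranking Linden above Dover: 2.
Dover wins 3–2, a margin of 1.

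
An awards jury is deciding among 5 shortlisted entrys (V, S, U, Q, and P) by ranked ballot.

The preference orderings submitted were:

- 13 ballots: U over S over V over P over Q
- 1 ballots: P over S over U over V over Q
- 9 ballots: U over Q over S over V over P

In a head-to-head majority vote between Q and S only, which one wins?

Ballots ranking Q above S: 9.
Ballots ranking S above Q: 13+1 = 14.
S wins the head-to-head, 14–9.

S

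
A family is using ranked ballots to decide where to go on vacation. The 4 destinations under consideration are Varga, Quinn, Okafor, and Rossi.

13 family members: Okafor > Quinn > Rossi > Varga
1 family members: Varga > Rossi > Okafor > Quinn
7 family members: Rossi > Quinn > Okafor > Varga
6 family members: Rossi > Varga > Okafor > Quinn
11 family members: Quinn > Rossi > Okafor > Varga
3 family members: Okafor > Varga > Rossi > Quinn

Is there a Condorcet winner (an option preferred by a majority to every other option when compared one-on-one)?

Head-to-head results (41 voters total):
Varga vs Quinn: Quinn wins 31–10.
Varga vs Okafor: Okafor wins 34–7.
Varga vs Rossi: Rossi wins 37–4.
Quinn vs Okafor: Okafor wins 23–18.
Quinn vs Rossi: Quinn wins 24–17.
Okafor vs Rossi: Rossi wins 25–16.
No candidate beats all others: Quinn beats Rossi beats Okafor beats Quinn, a majority cycle.

No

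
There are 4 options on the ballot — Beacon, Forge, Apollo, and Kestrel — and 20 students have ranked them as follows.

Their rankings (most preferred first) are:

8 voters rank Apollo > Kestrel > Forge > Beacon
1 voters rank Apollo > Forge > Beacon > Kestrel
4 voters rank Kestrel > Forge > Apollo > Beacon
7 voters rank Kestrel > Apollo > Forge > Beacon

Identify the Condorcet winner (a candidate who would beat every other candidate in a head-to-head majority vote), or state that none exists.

Kestrel

Head-to-head results (20 voters total):
Beacon vs Forge: Forge wins 20–0.
Beacon vs Apollo: Apollo wins 20–0.
Beacon vs Kestrel: Kestrel wins 19–1.
Forge vs Apollo: Apollo wins 16–4.
Forge vs Kestrel: Kestrel wins 19–1.
Apollo vs Kestrel: Kestrel wins 11–9.
Kestrel beats each rival — Beacon (19–1), Forge (19–1), Apollo (11–9) — so Kestrel is the Condorcet winner.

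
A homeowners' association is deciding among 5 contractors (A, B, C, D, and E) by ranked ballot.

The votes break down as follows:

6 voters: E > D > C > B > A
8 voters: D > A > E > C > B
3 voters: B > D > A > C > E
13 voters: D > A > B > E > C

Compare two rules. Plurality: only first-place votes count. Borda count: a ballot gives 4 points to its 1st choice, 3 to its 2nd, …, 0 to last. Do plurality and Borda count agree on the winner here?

Yes

Plurality first-place counts: A 0, B 3, C 0, D 21, E 6 → D.
Borda totals: A 69, B 44, C 23, D 111, E 53 → D.
The two rules agree on D.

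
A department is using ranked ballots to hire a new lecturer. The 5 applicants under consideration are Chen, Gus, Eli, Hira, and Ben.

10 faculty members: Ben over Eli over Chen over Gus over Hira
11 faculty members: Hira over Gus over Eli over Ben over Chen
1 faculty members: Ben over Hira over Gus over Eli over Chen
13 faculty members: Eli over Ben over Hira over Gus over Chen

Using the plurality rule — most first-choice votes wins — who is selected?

First-place vote totals:
  Chen: 0
  Gus: 0
  Eli: 13
  Hira: 11
  Ben: 11
Eli has the most first-place votes.

Eli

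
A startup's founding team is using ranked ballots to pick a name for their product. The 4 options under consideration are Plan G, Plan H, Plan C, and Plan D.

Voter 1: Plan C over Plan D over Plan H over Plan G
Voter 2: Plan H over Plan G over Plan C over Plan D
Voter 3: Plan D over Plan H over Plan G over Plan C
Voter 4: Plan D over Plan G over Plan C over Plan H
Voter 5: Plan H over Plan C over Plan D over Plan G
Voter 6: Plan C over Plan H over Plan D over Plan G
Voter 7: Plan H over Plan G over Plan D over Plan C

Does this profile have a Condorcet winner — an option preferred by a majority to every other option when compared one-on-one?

Head-to-head results (7 voters total):
Plan G vs Plan H: Plan H wins 6–1.
Plan G vs Plan C: Plan G wins 4–3.
Plan G vs Plan D: Plan D wins 5–2.
Plan H vs Plan C: Plan H wins 4–3.
Plan H vs Plan D: Plan H wins 4–3.
Plan C vs Plan D: Plan C wins 4–3.
Plan H beats each rival — Plan G (6–1), Plan C (4–3), Plan D (4–3) — so Plan H is the Condorcet winner.

Yes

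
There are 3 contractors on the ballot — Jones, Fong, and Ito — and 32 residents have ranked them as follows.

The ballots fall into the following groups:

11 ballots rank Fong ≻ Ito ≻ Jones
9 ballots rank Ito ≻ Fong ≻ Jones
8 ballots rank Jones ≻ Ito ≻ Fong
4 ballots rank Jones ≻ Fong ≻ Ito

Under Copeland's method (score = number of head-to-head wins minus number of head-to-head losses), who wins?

Ito

Pairwise results:
  Jones vs Fong: Fong wins 20–12.
  Jones vs Ito: Ito wins 20–12.
  Fong vs Ito: Ito wins 17–15.
Copeland scores (wins − losses):
  Jones: 0 − 2 = -2
  Fong: 1 − 1 = 0
  Ito: 2 − 0 = 2
Ito has the best Copeland score.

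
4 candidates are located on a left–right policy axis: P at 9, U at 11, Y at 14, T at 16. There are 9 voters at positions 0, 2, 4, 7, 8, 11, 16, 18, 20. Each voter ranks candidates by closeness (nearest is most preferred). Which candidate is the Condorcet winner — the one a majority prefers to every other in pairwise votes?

P

With single-peaked preferences on a line, the Condorcet winner is the candidate closest to the median voter.
The median voter (position 8) is closest to P at 9.
Check: P vs U — voters closer to P: 5 of 9.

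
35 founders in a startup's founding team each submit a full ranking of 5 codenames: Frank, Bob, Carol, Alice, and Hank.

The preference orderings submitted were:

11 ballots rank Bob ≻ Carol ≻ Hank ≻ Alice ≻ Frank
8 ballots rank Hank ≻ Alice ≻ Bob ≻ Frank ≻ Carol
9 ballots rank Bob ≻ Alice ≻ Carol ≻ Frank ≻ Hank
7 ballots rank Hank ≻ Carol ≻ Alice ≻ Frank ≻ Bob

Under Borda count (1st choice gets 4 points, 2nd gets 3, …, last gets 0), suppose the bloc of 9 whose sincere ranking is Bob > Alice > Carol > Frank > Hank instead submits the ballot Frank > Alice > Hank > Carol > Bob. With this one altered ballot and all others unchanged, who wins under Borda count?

Borda totals with the altered ballot: Frank 51, Bob 60, Carol 63, Alice 76, Hank 100.
The switch changes the winner from Bob to Hank.

Hank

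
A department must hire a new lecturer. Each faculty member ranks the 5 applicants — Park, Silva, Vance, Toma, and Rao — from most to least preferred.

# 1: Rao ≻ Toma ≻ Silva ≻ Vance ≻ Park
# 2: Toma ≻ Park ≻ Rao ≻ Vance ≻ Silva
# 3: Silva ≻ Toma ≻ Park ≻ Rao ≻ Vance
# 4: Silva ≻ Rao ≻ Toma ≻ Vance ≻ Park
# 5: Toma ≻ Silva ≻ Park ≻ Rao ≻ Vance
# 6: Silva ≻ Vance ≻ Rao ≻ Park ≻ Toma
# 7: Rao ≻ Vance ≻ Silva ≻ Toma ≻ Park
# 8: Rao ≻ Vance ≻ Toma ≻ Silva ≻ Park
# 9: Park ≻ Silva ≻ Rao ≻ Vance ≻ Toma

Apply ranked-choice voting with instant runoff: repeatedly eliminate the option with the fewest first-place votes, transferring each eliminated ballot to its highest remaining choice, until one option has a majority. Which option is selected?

Silva

Round 1: Silva 3, Rao 3, Toma 2, Park 1, Vance 0. Vance has the fewest and is eliminated.
Round 2: Silva 3, Rao 3, Toma 2, Park 1. Park has the fewest and is eliminated.
Round 3: Silva 4, Rao 3, Toma 2. Toma has the fewest and is eliminated.
Round 4: Silva 5, Rao 4. Silva has a majority.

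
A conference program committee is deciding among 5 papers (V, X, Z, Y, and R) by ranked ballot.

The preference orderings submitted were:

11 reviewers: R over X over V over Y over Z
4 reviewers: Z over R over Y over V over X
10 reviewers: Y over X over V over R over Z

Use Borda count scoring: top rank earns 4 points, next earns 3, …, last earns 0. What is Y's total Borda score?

Borda scores:
  V: 11·2 + 4·1 + 10·2 = 46
  X: 11·3 + 4·0 + 10·3 = 63
  Z: 11·0 + 4·4 + 10·0 = 16
  Y: 11·1 + 4·2 + 10·4 = 59
  R: 11·4 + 4·3 + 10·1 = 66

59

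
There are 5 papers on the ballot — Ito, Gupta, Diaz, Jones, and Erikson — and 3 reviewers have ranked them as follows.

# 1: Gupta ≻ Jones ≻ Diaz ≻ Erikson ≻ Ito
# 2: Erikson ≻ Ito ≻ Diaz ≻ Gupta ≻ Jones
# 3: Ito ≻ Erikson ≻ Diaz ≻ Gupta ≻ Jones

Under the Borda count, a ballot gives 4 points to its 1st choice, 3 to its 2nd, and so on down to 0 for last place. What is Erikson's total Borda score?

8

Borda scores:
  Ito: 0 + 3 + 4 = 7
  Gupta: 4 + 1 + 1 = 6
  Diaz: 2 + 2 + 2 = 6
  Jones: 3 + 0 + 0 = 3
  Erikson: 1 + 4 + 3 = 8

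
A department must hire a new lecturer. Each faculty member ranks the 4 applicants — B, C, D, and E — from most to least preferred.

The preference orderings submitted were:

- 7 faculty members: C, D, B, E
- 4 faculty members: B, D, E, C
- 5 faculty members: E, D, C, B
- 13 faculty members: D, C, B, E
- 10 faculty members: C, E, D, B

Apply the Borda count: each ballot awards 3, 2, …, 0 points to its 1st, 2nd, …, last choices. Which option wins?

C

Borda scores:
  B: 7·1 + 4·3 + 5·0 + 13·1 + 10·0 = 32
  C: 7·3 + 4·0 + 5·1 + 13·2 + 10·3 = 82
  D: 7·2 + 4·2 + 5·2 + 13·3 + 10·1 = 81
  E: 7·0 + 4·1 + 5·3 + 13·0 + 10·2 = 39
C has the highest total.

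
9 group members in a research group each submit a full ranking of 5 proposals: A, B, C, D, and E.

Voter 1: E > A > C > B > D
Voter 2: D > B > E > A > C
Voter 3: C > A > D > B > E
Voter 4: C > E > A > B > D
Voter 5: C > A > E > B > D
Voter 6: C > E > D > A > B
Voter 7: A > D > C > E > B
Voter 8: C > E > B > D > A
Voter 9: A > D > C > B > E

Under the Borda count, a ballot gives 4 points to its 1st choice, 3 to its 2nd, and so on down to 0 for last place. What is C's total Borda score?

26

Borda scores:
  A: 3 + 1 + 3 + 2 + 3 + 1 + 4 + 0 + 4 = 21
  B: 1 + 3 + 1 + 1 + 1 + 0 + 0 + 2 + 1 = 10
  C: 2 + 0 + 4 + 4 + 4 + 4 + 2 + 4 + 2 = 26
  D: 0 + 4 + 2 + 0 + 0 + 2 + 3 + 1 + 3 = 15
  E: 4 + 2 + 0 + 3 + 2 + 3 + 1 + 3 + 0 = 18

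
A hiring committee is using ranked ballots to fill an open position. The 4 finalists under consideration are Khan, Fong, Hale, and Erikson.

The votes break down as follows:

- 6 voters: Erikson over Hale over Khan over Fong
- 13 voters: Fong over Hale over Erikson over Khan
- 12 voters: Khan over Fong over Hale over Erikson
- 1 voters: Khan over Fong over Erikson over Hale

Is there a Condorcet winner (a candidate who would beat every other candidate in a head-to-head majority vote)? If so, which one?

Head-to-head results (32 voters total):
Khan vs Fong: Khan wins 19–13.
Khan vs Hale: Hale wins 19–13.
Khan vs Erikson: Erikson wins 19–13.
Fong vs Hale: Fong wins 26–6.
Fong vs Erikson: Fong wins 26–6.
Hale vs Erikson: Hale wins 25–7.
No candidate beats all others: Khan beats Fong beats Hale beats Khan, a majority cycle.

No Condorcet winner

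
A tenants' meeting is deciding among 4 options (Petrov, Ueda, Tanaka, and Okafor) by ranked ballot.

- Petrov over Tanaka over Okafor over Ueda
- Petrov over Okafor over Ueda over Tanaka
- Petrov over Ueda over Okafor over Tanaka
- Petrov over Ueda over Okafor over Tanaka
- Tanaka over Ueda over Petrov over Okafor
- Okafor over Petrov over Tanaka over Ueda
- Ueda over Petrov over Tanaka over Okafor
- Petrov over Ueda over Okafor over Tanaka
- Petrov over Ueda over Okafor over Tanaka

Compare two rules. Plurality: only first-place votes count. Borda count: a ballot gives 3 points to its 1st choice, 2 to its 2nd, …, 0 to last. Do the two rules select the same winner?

Plurality first-place counts: Petrov 6, Ueda 1, Tanaka 1, Okafor 1 → Petrov.
Borda totals: Petrov 23, Ueda 14, Tanaka 7, Okafor 10 → Petrov.
The two rules agree on Petrov.

Yes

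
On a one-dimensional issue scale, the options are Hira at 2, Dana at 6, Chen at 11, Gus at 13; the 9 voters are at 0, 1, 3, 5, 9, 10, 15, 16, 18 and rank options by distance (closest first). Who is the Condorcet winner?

With single-peaked preferences on a line, the Condorcet winner is the candidate closest to the median voter.
The median voter (position 9) is closest to Chen at 11.
Check: Chen vs Dana — voters closer to Chen: 5 of 9.

Chen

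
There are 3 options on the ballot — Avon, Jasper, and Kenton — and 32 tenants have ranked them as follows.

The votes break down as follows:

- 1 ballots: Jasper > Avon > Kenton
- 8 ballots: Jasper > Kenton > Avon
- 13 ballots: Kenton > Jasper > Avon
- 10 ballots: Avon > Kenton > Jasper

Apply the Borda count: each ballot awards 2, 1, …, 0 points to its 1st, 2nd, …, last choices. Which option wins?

Kenton

Borda scores:
  Avon: 1 + 8·0 + 13·0 + 10·2 = 21
  Jasper: 2 + 8·2 + 13·1 + 10·0 = 31
  Kenton: 0 + 8·1 + 13·2 + 10·1 = 44
Kenton has the highest total.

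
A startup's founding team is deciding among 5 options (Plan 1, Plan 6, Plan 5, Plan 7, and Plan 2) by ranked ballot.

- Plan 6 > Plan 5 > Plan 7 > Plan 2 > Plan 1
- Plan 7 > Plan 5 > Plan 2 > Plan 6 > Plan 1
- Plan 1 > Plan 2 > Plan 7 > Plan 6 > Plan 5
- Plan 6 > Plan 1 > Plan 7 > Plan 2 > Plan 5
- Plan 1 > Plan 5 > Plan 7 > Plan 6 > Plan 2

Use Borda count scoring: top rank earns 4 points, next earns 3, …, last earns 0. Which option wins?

Plan 7

Borda scores:
  Plan 1: 0 + 0 + 4 + 3 + 4 = 11
  Plan 6: 4 + 1 + 1 + 4 + 1 = 11
  Plan 5: 3 + 3 + 0 + 0 + 3 = 9
  Plan 7: 2 + 4 + 2 + 2 + 2 = 12
  Plan 2: 1 + 2 + 3 + 1 + 0 = 7
Plan 7 has the highest total.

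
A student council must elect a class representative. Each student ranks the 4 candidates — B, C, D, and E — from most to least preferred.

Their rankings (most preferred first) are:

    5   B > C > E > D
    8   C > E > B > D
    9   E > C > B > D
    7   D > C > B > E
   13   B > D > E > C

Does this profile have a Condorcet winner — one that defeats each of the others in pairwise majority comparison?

Head-to-head results (42 voters total):
B vs C: C wins 24–18.
B vs D: B wins 35–7.
B vs E: B wins 25–17.
C vs D: C wins 22–20.
C vs E: E wins 22–20.
D vs E: E wins 22–20.
No candidate beats all others: B beats E beats C beats B, a majority cycle.

No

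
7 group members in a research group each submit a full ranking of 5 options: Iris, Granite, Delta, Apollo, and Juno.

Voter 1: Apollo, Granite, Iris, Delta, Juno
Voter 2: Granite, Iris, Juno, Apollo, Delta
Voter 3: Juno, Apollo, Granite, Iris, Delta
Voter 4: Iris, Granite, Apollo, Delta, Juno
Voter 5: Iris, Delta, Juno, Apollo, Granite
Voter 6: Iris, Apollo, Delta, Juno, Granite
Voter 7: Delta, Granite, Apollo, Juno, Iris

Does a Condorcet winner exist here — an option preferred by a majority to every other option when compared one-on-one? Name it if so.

None — there is no Condorcet winner

Head-to-head results (7 voters total):
Iris vs Granite: Granite wins 4–3.
Iris vs Delta: Iris wins 6–1.
Iris vs Apollo: Iris wins 4–3.
Iris vs Juno: Iris wins 5–2.
Granite vs Delta: Granite wins 4–3.
Granite vs Apollo: Apollo wins 4–3.
Granite vs Juno: Granite wins 4–3.
Delta vs Apollo: Apollo wins 5–2.
Delta vs Juno: Delta wins 5–2.
Apollo vs Juno: Apollo wins 4–3.
No candidate beats all others: Iris beats Apollo beats Granite beats Iris, a majority cycle.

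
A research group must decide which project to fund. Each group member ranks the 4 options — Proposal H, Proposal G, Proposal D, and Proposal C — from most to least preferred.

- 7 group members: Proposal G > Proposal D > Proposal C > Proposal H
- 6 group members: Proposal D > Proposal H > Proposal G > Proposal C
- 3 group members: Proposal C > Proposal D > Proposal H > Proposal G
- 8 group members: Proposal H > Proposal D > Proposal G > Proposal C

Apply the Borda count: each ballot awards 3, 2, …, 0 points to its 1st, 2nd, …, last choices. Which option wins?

Proposal D

Borda scores:
  Proposal H: 7·0 + 6·2 + 3·1 + 8·3 = 39
  Proposal G: 7·3 + 6·1 + 3·0 + 8·1 = 35
  Proposal D: 7·2 + 6·3 + 3·2 + 8·2 = 54
  Proposal C: 7·1 + 6·0 + 3·3 + 8·0 = 16
Proposal D has the highest total.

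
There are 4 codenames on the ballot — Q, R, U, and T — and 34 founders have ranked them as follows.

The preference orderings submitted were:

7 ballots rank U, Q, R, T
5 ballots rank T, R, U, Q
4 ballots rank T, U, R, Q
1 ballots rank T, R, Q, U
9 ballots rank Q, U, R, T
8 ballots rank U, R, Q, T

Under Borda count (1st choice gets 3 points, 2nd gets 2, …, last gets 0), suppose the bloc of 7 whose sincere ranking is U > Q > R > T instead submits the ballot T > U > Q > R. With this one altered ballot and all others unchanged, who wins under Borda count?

U

Borda totals with the altered ballot: Q 43, R 41, U 69, T 51.
The winner is unchanged: still U.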